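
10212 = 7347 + 2865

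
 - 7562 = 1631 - 9193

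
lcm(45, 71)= 3195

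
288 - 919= -631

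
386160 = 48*8045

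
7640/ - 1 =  - 7640/1 = - 7640.00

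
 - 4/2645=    - 4/2645 = - 0.00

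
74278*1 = 74278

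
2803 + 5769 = 8572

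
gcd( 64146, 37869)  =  3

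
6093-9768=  - 3675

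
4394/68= 64+21/34 = 64.62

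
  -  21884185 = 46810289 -68694474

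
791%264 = 263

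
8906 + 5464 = 14370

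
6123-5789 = 334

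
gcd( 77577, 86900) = 1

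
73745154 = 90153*818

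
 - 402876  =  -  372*1083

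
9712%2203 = 900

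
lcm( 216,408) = 3672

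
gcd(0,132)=132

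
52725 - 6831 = 45894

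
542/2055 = 542/2055 = 0.26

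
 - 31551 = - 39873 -  -  8322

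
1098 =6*183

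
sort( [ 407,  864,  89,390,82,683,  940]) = [ 82,  89,390 , 407, 683 , 864, 940]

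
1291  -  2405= - 1114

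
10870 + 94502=105372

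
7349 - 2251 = 5098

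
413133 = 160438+252695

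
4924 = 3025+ 1899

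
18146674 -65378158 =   -  47231484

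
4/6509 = 4/6509 = 0.00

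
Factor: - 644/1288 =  - 2^ (- 1) = - 1/2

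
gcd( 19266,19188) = 78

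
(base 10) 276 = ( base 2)100010100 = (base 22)CC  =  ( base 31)8S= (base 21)d3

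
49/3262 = 7/466 =0.02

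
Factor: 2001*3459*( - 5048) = -2^3*3^2*23^1*29^1*631^1*1153^1 = - 34939525032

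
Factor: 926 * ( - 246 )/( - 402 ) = 2^1*41^1*67^(-1 )*463^1 = 37966/67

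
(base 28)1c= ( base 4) 220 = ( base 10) 40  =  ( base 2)101000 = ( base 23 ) 1H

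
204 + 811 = 1015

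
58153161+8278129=66431290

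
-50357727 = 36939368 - 87297095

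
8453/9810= 8453/9810= 0.86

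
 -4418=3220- 7638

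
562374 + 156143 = 718517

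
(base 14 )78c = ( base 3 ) 2001102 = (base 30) 1jq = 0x5d8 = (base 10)1496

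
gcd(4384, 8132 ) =4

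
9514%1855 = 239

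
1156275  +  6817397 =7973672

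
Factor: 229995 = 3^2 * 5^1*19^1*269^1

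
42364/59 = 42364/59 = 718.03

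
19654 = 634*31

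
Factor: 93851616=2^5*3^1*109^1*8969^1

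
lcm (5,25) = 25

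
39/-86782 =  - 1+86743/86782 = - 0.00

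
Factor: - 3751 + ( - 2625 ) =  - 6376 = - 2^3 * 797^1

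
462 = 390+72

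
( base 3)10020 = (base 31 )2P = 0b1010111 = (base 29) 30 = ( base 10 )87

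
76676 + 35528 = 112204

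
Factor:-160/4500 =-8/225 = -2^3 *3^( - 2)*5^( - 2 )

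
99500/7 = 99500/7=14214.29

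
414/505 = 414/505=0.82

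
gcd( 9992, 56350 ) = 2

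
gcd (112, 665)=7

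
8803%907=640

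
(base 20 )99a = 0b111011001110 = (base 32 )3me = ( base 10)3790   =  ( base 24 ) 6dm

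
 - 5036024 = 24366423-29402447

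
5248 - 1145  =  4103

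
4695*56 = 262920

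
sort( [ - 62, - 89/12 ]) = [ - 62, - 89/12 ]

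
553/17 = 553/17  =  32.53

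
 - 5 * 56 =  - 280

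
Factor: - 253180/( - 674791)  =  2^2*5^1*13^( - 1 )*12659^1*51907^( - 1)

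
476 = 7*68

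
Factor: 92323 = 7^1*11^2*109^1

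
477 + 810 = 1287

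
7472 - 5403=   2069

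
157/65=157/65 = 2.42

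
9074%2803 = 665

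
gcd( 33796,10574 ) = 34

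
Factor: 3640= 2^3*5^1*7^1*13^1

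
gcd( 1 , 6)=1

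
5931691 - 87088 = 5844603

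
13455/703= 13455/703 = 19.14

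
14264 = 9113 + 5151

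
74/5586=37/2793 = 0.01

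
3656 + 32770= 36426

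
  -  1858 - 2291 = -4149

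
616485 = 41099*15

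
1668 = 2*834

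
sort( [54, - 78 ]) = [ - 78,54]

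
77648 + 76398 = 154046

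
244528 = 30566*8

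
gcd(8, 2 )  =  2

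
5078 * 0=0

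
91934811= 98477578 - 6542767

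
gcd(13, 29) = 1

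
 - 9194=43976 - 53170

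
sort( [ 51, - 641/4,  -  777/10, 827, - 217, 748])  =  [  -  217, - 641/4, - 777/10, 51,  748, 827 ]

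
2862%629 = 346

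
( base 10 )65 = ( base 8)101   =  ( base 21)32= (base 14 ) 49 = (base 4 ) 1001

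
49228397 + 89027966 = 138256363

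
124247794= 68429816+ 55817978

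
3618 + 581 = 4199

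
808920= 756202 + 52718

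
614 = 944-330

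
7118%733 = 521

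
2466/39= 822/13 = 63.23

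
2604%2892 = 2604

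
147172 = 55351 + 91821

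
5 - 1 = 4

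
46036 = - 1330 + 47366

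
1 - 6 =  - 5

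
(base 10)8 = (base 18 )8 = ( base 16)8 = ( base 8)10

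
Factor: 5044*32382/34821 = 18148312/3869 = 2^3*7^1*13^1*53^( - 1) *73^ (- 1 )*97^1*257^1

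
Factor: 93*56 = 2^3*3^1*7^1 * 31^1 =5208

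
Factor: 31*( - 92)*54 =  - 154008= - 2^3*3^3*23^1 * 31^1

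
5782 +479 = 6261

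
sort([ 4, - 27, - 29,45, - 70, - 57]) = [ - 70,-57, - 29,-27, 4,45 ] 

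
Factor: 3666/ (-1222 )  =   - 3^1  =  - 3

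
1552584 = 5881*264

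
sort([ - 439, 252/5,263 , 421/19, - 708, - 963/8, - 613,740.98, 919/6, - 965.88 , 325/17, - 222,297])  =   [ - 965.88, - 708,- 613 , - 439,-222, - 963/8, 325/17,421/19 , 252/5, 919/6,263, 297,740.98 ] 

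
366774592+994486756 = 1361261348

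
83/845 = 83/845 = 0.10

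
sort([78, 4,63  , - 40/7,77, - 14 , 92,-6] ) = [ - 14, - 6, - 40/7,  4, 63, 77, 78, 92]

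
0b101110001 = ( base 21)hc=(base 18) 129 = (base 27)di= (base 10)369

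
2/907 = 2/907=0.00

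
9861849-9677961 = 183888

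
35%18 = 17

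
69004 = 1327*52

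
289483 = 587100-297617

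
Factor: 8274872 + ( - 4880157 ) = 5^1 *678943^1 = 3394715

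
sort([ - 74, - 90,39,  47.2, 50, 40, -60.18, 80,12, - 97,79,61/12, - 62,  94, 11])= [ - 97, - 90, - 74, - 62,-60.18 , 61/12,  11,12, 39,  40, 47.2, 50, 79,80,  94]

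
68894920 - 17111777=51783143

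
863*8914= 7692782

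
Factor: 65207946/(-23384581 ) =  - 2^1*3^1*11^( - 2)*193261^( - 1 )*10867991^1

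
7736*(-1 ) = -7736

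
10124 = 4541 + 5583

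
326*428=139528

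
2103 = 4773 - 2670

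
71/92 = 71/92=   0.77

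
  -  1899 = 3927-5826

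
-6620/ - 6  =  3310/3 = 1103.33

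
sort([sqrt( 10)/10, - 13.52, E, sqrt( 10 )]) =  [ - 13.52, sqrt( 10)/10,E, sqrt( 10)] 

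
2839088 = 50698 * 56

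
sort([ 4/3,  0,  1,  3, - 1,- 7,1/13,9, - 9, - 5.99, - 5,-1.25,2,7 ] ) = [ - 9, - 7, - 5.99, - 5, - 1.25, - 1,0,  1/13,1, 4/3, 2,  3, 7,9]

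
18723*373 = 6983679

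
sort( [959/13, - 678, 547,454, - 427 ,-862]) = [ - 862, - 678, - 427 , 959/13, 454, 547] 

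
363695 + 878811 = 1242506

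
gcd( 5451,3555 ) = 237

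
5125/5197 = 5125/5197  =  0.99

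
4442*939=4171038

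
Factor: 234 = 2^1*3^2 * 13^1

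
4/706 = 2/353=0.01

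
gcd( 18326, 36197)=7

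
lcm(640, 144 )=5760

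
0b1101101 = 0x6D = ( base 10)109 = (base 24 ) 4d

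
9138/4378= 2 + 191/2189 = 2.09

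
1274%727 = 547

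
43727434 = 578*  75653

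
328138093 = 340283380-12145287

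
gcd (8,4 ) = 4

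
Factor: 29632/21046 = 2^5*17^( - 1) *463^1 * 619^( - 1 )= 14816/10523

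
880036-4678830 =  - 3798794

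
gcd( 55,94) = 1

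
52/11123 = 52/11123   =  0.00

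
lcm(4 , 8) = 8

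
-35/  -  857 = 35/857=0.04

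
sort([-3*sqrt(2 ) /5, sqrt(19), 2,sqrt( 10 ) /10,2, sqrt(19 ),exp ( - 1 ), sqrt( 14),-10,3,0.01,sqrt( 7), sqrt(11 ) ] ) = [ - 10, - 3*sqrt( 2 )/5,  0.01,sqrt( 10 ) /10,exp(-1 ),2,  2,sqrt( 7),  3 , sqrt (11),  sqrt(14),sqrt( 19), sqrt( 19)] 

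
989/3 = 329+2/3 = 329.67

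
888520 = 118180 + 770340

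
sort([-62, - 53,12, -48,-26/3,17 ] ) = [-62 , - 53,- 48, - 26/3, 12, 17]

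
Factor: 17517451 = 7^2*131^1*2729^1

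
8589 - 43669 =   -  35080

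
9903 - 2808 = 7095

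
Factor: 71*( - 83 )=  - 71^1*83^1=- 5893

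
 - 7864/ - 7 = 1123 + 3/7 = 1123.43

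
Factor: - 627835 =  - 5^1*13^2 * 743^1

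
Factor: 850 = 2^1*5^2*17^1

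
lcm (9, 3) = 9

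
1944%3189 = 1944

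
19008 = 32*594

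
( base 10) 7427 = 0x1D03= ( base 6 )54215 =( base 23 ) e0l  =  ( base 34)6ef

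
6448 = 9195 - 2747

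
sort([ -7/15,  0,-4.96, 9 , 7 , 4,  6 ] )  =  [ - 4.96, - 7/15 , 0, 4, 6,  7, 9 ] 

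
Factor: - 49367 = -49367^1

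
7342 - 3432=3910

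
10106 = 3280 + 6826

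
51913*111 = 5762343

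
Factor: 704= 2^6*11^1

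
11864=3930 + 7934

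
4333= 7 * 619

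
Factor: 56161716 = 2^2*3^1*13^1*521^1*691^1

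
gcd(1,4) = 1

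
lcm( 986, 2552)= 43384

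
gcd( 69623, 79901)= 1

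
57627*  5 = 288135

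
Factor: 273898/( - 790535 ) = -2^1 * 5^(  -  1)*223^( - 1 )*709^( - 1 ) *136949^1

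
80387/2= 80387/2 = 40193.50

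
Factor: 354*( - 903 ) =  - 319662  =  -2^1*3^2*7^1 *43^1*59^1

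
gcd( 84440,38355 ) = 5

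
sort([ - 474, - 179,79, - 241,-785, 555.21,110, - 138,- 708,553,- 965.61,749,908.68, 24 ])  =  [ - 965.61, -785,-708, - 474, - 241, - 179, - 138,24, 79, 110,553,555.21,  749,908.68 ] 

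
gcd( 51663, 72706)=1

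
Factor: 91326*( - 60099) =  - 2^1*3^2*13^1*23^1 * 31^1*67^1*491^1 = -  5488601274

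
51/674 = 51/674 = 0.08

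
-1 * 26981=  -26981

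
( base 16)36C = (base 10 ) 876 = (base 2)1101101100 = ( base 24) 1CC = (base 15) 3D6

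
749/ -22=-749/22=- 34.05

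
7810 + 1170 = 8980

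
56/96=7/12 = 0.58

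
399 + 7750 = 8149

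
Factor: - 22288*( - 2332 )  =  51975616 = 2^6*7^1*11^1 *53^1*199^1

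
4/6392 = 1/1598 = 0.00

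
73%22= 7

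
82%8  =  2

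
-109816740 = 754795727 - 864612467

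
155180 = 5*31036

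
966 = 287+679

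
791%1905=791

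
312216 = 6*52036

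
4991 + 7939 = 12930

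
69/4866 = 23/1622=0.01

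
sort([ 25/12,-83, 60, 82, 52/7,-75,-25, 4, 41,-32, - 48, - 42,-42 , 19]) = [ - 83,-75, - 48, - 42,  -  42, - 32, - 25, 25/12 , 4, 52/7, 19, 41, 60, 82]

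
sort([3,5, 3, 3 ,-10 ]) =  [-10, 3 , 3,3, 5]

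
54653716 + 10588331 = 65242047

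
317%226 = 91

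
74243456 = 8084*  9184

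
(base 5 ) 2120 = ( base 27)af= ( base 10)285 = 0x11d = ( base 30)9F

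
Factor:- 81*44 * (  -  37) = 131868 = 2^2*3^4*11^1*37^1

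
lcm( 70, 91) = 910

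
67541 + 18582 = 86123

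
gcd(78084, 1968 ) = 12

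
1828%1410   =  418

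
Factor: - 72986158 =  - 2^1 * 7^1*5213297^1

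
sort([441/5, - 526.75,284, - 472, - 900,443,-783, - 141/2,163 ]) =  [-900, - 783, - 526.75, - 472, - 141/2,441/5, 163,284,443 ]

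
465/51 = 155/17=9.12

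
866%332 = 202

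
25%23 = 2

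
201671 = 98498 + 103173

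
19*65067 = 1236273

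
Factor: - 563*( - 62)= 34906  =  2^1*31^1*563^1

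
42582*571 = 24314322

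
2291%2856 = 2291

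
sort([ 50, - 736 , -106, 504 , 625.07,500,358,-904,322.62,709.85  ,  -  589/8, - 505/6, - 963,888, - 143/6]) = [ - 963, - 904,-736, - 106, - 505/6, - 589/8, - 143/6,50,322.62 , 358, 500,504,625.07,709.85,888] 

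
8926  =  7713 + 1213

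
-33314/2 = - 16657 = - 16657.00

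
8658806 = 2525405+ 6133401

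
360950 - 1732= 359218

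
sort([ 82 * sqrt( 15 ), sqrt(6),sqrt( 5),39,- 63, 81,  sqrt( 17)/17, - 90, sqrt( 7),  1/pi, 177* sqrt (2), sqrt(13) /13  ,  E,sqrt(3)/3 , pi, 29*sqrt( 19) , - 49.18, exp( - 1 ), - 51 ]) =[-90, - 63 , - 51, - 49.18, sqrt(  17)/17,sqrt( 13) /13, 1/pi , exp(-1)  ,  sqrt( 3) /3, sqrt( 5 ), sqrt( 6)  ,  sqrt(7 ),  E,pi , 39 , 81,29*sqrt ( 19 ),177*sqrt ( 2 ),82*sqrt(15)]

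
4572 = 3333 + 1239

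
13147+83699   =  96846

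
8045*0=0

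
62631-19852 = 42779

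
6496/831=6496/831 = 7.82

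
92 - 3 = 89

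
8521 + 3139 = 11660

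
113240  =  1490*76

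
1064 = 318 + 746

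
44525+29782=74307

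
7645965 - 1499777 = 6146188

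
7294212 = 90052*81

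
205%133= 72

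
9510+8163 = 17673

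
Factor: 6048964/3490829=2^2 * 1512241^1*3490829^ ( - 1) 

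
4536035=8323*545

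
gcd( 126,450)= 18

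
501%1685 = 501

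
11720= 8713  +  3007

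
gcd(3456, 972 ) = 108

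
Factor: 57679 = 57679^1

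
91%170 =91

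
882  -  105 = 777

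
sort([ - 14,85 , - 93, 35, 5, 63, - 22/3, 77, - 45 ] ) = [ - 93, - 45, - 14, - 22/3, 5, 35, 63,77 , 85 ]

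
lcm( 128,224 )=896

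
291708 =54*5402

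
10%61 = 10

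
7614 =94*81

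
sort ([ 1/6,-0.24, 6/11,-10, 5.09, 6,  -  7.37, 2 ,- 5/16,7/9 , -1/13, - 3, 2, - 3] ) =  [-10, - 7.37,-3,-3,-5/16,-0.24, - 1/13, 1/6,  6/11 , 7/9,2, 2,5.09,6 ] 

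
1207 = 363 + 844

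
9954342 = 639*15578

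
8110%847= 487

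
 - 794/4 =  - 199 + 1/2 = -198.50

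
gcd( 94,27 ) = 1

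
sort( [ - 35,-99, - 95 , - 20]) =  [ - 99, - 95, - 35, -20]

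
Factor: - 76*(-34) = 2^3*17^1*19^1 = 2584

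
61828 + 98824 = 160652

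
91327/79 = 1156 + 3/79=1156.04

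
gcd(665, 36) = 1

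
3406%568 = 566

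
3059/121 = 25  +  34/121 =25.28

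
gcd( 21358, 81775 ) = 1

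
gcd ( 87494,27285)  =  1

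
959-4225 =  - 3266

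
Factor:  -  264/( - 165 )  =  8/5= 2^3*5^( - 1) 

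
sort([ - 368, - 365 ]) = [ - 368, - 365]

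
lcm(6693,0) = 0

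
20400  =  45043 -24643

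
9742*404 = 3935768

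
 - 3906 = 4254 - 8160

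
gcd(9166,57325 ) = 1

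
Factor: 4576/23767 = 2^5*11^1*13^1*23767^(  -  1)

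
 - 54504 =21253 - 75757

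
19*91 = 1729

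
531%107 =103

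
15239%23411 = 15239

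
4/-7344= -1/1836 = - 0.00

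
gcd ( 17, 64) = 1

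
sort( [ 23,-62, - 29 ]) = [ - 62, - 29,  23]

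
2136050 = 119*17950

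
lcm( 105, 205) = 4305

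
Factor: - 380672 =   -  2^8*1487^1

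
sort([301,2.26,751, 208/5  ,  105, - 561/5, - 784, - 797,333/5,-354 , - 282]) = [ - 797, - 784, - 354, - 282, - 561/5, 2.26  ,  208/5, 333/5, 105, 301  ,  751]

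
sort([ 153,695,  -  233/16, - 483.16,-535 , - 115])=[ - 535, - 483.16, - 115, - 233/16, 153, 695]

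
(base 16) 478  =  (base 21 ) 2CA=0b10001111000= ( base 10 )1144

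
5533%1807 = 112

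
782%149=37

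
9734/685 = 14  +  144/685 = 14.21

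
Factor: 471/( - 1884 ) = - 1/4= - 2^( - 2 )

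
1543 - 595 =948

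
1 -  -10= 11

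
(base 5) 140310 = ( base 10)5705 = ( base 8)13111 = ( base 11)4317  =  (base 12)3375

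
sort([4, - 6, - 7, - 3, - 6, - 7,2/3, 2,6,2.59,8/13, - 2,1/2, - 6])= [ - 7, - 7, - 6, - 6, - 6,-3, - 2, 1/2 , 8/13,2/3,2, 2.59,4,6 ] 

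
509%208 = 93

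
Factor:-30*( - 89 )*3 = 8010=2^1*3^2*5^1*89^1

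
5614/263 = 5614/263 =21.35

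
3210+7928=11138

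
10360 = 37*280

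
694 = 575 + 119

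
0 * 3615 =0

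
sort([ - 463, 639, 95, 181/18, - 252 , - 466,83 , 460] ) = [ - 466  , - 463, - 252,  181/18 , 83, 95, 460, 639 ] 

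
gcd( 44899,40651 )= 59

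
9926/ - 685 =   -  15 + 349/685 = - 14.49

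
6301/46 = 136 + 45/46 = 136.98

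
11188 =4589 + 6599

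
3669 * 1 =3669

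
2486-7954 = - 5468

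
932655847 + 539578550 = 1472234397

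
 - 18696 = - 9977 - 8719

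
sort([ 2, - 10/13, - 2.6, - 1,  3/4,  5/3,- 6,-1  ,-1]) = [ - 6,  -  2.6 ,  -  1, - 1, - 1, - 10/13,3/4, 5/3,2 ] 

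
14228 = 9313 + 4915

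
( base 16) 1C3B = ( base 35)5VH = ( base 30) 80r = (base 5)212402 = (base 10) 7227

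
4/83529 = 4/83529 = 0.00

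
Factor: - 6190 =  - 2^1 * 5^1*619^1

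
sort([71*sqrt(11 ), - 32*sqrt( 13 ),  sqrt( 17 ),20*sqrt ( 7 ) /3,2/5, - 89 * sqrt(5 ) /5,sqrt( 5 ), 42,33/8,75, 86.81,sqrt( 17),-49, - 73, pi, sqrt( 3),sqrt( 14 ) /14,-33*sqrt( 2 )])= [  -  32*sqrt( 13 ) , - 73, - 49 ,  -  33*sqrt( 2 ) , - 89*sqrt( 5)/5,sqrt( 14 )/14 , 2/5,sqrt( 3), sqrt( 5),pi, sqrt(17), sqrt( 17 ),33/8,20*sqrt( 7 ) /3,  42,75 , 86.81,  71*sqrt( 11)]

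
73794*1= 73794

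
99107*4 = 396428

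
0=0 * 9066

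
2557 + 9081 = 11638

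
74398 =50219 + 24179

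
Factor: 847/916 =2^( - 2)*7^1 * 11^2*229^( - 1)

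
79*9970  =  787630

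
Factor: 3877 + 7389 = 11266= 2^1 * 43^1 * 131^1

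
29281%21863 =7418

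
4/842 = 2/421 = 0.00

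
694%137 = 9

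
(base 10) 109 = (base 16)6D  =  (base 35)34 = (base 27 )41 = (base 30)3J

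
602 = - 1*( - 602)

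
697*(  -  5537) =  - 3859289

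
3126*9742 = 30453492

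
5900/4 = 1475= 1475.00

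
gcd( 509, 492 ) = 1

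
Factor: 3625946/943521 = 2^1 * 3^( - 1 )*19^( - 1 ) * 31^1*233^1*251^1*16553^( - 1) 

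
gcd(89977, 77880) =1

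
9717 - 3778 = 5939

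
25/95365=5/19073 = 0.00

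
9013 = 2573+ 6440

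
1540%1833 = 1540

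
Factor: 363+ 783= 1146 = 2^1*3^1*191^1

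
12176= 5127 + 7049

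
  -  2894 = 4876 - 7770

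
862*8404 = 7244248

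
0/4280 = 0 = 0.00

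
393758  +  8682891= 9076649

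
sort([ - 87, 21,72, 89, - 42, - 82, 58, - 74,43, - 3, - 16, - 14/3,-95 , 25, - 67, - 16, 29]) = [ - 95, - 87, - 82, - 74,  -  67, -42  , - 16, - 16, - 14/3, - 3, 21, 25,29, 43, 58 , 72, 89]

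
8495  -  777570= - 769075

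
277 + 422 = 699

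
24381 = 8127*3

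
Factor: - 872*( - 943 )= 2^3*23^1*41^1 * 109^1=822296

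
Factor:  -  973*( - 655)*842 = 536619230 =2^1* 5^1*7^1 *131^1*139^1*421^1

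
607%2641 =607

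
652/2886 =326/1443 = 0.23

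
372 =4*93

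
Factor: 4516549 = 521^1*8669^1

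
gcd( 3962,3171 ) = 7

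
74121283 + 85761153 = 159882436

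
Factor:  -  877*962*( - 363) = 306253662 = 2^1 * 3^1*11^2*13^1*37^1*877^1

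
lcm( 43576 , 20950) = 1089400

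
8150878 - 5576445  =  2574433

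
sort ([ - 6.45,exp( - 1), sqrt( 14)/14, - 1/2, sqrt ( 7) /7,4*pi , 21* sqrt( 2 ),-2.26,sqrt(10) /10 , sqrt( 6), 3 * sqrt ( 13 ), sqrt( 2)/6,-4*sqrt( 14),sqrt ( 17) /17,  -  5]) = [ - 4 *sqrt( 14), - 6.45,-5,-2.26, - 1/2,  sqrt(2) /6,sqrt( 17)/17 , sqrt( 14)/14,sqrt ( 10) /10 , exp(  -  1),sqrt(7) /7,sqrt( 6), 3 * sqrt(13) , 4*pi,21 * sqrt( 2 ) ] 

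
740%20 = 0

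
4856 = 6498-1642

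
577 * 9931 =5730187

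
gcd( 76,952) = 4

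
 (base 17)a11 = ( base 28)3jo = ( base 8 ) 5534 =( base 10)2908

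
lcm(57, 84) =1596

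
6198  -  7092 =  - 894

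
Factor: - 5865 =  - 3^1*5^1*17^1*23^1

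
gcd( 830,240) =10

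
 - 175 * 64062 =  - 11210850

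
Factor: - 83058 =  - 2^1 * 3^1 * 109^1*127^1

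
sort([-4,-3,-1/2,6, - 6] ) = [-6, - 4 , - 3 ,-1/2, 6]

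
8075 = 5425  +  2650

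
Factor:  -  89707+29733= - 59974 = - 2^1*157^1*191^1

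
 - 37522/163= - 37522/163 = -230.20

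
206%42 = 38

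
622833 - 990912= - 368079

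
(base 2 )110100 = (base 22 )28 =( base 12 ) 44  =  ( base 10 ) 52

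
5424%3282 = 2142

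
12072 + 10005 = 22077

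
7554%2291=681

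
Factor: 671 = 11^1 *61^1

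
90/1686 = 15/281 = 0.05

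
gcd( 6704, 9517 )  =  1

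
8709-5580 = 3129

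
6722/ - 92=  - 3361/46 = - 73.07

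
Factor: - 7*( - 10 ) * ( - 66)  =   - 4620= - 2^2*3^1*5^1*7^1 * 11^1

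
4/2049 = 4/2049 = 0.00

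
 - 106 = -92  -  14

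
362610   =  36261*10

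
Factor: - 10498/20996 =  - 2^ ( - 1)  =  - 1/2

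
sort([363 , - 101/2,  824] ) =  [  -  101/2,363, 824]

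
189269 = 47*4027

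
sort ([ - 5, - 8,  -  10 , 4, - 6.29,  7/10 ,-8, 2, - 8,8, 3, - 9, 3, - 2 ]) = [-10, - 9, - 8, - 8,  -  8, - 6.29, - 5, - 2 , 7/10, 2, 3,  3, 4,  8]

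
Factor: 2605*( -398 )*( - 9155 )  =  2^1*5^2 * 199^1 * 521^1* 1831^1 = 9491812450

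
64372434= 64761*994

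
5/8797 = 5/8797 = 0.00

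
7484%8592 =7484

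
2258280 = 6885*328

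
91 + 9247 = 9338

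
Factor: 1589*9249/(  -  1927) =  - 3^1 * 7^1 * 41^( - 1 ) * 47^( - 1)* 227^1*3083^1 = -14696661/1927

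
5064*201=1017864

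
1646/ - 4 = - 823/2 = -411.50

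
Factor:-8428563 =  - 3^3*11^1* 13^1*37^1*59^1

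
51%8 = 3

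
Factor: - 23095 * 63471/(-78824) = 2^(-3 ) * 3^1 * 5^1*31^1*59^ ( - 1 )*149^1 * 167^( - 1 )*21157^1  =  1465862745/78824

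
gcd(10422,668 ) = 2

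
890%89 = 0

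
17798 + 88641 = 106439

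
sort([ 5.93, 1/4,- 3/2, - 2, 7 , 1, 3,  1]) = [-2, - 3/2, 1/4 , 1,1,  3, 5.93,7 ]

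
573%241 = 91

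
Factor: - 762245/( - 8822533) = 5^1 * 11^1*13859^1*8822533^( - 1)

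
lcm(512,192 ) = 1536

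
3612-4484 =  - 872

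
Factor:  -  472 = -2^3* 59^1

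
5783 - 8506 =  - 2723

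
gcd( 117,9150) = 3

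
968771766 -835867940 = 132903826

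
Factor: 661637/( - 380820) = - 2^( - 2) * 3^(-1) *5^ (- 1)*11^( - 1) * 19^1 * 97^1 * 359^1 * 577^( - 1 ) 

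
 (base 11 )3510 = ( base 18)e41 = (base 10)4609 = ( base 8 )11001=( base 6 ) 33201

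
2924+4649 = 7573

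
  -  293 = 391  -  684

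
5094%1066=830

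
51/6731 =51/6731 = 0.01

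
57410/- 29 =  - 1980 + 10/29 = - 1979.66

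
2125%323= 187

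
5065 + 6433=11498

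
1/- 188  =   -1/188 =- 0.01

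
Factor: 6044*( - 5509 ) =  - 33296396  =  - 2^2*7^1 * 787^1 * 1511^1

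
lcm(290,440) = 12760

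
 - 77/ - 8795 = 77/8795 = 0.01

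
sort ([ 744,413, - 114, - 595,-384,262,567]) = [ - 595, - 384, - 114 , 262, 413,567, 744 ]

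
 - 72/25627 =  - 72/25627 = - 0.00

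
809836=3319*244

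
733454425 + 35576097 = 769030522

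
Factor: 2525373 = 3^2*280597^1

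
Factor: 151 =151^1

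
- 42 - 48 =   -  90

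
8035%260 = 235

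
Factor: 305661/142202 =417/194 = 2^(-1)*3^1*97^( - 1 )* 139^1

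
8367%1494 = 897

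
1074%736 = 338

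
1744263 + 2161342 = 3905605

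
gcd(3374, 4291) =7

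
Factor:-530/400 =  -53/40 = -  2^( - 3)*5^( - 1)*53^1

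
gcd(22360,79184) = 8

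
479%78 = 11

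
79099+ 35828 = 114927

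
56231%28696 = 27535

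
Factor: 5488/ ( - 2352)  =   - 3^( - 1)* 7^1 =- 7/3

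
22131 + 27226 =49357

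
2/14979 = 2/14979= 0.00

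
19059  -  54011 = -34952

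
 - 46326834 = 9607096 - 55933930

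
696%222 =30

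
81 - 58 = 23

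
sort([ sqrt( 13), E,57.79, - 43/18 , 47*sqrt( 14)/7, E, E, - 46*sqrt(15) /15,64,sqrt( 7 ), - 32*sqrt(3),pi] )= [ - 32 *sqrt(3 ), - 46*  sqrt ( 15 )/15 , - 43/18,  sqrt( 7),E, E, E, pi, sqrt(13), 47*sqrt(14)/7, 57.79, 64]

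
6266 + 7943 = 14209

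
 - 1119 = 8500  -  9619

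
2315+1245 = 3560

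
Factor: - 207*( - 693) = 3^4 * 7^1*11^1*23^1 = 143451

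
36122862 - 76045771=-39922909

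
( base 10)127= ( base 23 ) 5C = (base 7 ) 241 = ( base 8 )177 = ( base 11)106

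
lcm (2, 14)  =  14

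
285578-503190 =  - 217612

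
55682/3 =18560 + 2/3 = 18560.67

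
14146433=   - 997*( - 14189)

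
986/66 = 493/33 = 14.94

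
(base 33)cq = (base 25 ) gm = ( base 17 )17e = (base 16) 1a6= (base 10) 422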